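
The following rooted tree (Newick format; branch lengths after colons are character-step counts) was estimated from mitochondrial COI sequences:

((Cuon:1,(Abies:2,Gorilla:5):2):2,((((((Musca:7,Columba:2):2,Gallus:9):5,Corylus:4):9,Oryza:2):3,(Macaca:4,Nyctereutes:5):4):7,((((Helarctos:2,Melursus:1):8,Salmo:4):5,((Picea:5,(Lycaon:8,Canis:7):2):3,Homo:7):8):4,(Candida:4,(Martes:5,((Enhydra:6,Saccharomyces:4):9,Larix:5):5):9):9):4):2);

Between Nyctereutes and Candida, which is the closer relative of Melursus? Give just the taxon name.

The MRCA of Melursus and Candida subtends ((((Helarctos,Melursus),Salmo),((Picea,(Lycaon,Canis)),Homo)),(Candida,(Martes,((Enhydra,Saccharomyces),Larix)))) (12 taxa).
The MRCA of Melursus and Nyctereutes subtends ((((((Musca,Columba),Gallus),Corylus),Oryza),(Macaca,Nyctereutes)),((((Helarctos,Melursus),Salmo),((Picea,(Lycaon,Canis)),Homo)),(Candida,(Martes,((Enhydra,Saccharomyces),Larix))))) (19 taxa).
The first is nested inside the second, so Melursus shares a more recent common ancestor with Candida.

Candida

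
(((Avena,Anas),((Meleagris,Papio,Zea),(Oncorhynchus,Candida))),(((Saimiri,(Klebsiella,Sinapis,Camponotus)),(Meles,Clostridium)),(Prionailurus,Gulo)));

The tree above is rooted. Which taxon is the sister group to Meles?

Clostridium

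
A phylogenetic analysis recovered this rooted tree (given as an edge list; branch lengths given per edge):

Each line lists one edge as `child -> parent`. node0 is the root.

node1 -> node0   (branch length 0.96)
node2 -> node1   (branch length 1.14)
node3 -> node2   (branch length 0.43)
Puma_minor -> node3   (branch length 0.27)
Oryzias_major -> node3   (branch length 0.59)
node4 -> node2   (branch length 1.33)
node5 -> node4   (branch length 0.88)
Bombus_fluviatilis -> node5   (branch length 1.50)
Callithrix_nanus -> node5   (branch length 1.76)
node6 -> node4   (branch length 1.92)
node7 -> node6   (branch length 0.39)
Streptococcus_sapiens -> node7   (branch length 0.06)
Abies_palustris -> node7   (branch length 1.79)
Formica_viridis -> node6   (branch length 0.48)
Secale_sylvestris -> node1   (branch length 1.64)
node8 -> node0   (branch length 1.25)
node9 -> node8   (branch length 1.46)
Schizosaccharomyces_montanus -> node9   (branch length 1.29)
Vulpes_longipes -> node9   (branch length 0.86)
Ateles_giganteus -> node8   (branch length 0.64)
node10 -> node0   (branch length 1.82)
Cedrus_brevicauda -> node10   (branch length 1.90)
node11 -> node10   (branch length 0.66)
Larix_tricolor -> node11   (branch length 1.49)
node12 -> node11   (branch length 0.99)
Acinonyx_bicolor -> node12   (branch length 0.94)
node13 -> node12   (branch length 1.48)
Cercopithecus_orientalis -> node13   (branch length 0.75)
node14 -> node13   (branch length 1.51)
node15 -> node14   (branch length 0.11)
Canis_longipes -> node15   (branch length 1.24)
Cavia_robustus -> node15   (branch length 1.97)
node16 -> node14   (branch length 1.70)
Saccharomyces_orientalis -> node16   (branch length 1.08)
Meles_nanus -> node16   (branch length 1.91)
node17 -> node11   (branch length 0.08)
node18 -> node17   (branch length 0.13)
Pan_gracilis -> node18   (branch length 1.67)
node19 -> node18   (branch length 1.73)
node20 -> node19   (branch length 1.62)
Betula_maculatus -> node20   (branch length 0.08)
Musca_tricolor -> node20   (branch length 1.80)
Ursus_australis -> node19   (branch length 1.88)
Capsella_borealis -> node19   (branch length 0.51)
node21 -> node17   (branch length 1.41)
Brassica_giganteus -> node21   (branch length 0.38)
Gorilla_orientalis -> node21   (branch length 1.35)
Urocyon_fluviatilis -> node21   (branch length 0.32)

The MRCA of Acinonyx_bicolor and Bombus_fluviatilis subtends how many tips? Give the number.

27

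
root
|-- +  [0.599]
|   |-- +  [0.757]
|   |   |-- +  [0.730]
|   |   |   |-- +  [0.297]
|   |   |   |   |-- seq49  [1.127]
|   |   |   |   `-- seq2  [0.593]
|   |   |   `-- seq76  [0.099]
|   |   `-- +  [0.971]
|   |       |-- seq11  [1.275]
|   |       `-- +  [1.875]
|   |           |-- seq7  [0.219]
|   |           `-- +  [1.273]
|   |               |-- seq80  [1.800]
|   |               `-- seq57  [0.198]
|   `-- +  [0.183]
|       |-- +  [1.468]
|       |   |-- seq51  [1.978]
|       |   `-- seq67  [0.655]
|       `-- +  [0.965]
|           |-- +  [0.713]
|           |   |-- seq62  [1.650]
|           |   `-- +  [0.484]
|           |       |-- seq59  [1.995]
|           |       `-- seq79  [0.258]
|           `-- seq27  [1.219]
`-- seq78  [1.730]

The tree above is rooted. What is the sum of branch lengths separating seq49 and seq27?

5.278

The path runs seq49 → … → MRCA → … → seq27; the MRCA is the node subtending ((((seq49,seq2),seq76),(seq11,(seq7,(seq80,seq57)))),((seq51,seq67),((seq62,(seq59,seq79)),seq27))).
Branch lengths along that path: 1.127 + 0.297 + 0.730 + 0.757 + 0.183 + 0.965 + 1.219 = 5.278.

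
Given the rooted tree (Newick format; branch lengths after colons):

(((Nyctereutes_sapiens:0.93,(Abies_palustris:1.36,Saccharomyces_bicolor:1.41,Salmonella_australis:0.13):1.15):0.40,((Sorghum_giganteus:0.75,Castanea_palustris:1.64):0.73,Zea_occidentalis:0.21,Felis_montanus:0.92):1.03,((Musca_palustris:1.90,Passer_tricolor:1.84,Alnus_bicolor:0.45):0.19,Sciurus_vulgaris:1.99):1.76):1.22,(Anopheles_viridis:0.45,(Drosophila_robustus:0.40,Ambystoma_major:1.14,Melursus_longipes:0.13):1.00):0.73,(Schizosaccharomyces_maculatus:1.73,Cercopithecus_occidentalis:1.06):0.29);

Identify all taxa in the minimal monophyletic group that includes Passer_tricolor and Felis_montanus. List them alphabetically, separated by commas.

Abies_palustris, Alnus_bicolor, Castanea_palustris, Felis_montanus, Musca_palustris, Nyctereutes_sapiens, Passer_tricolor, Saccharomyces_bicolor, Salmonella_australis, Sciurus_vulgaris, Sorghum_giganteus, Zea_occidentalis

Tracing Passer_tricolor: it sits inside (Musca_palustris,Passer_tricolor,Alnus_bicolor).
Tracing Felis_montanus: it sits inside ((Sorghum_giganteus,Castanea_palustris),Zea_occidentalis,Felis_montanus).
The smallest clade enclosing both is ((Nyctereutes_sapiens,(Abies_palustris,Saccharomyces_bicolor,Salmonella_australis)),((Sorghum_giganteus,Castanea_palustris),Zea_occidentalis,Felis_montanus),((Musca_palustris,Passer_tricolor,Alnus_bicolor),Sciurus_vulgaris)); the answer is its 12 terminal taxa in alphabetical order.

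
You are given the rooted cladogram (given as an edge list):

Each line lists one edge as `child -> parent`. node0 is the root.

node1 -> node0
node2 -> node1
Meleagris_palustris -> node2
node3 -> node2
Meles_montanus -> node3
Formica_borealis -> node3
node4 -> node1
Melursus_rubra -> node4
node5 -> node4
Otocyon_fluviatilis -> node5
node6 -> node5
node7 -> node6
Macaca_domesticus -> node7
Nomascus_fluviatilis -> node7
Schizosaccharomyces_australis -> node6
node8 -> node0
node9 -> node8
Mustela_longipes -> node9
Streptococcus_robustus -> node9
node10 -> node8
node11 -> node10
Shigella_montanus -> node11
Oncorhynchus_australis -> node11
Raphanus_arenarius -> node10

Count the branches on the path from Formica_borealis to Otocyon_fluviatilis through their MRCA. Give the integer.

The MRCA of Formica_borealis and Otocyon_fluviatilis is the node subtending ((Meleagris_palustris,(Meles_montanus,Formica_borealis)),(Melursus_rubra,(Otocyon_fluviatilis,((Macaca_domesticus,Nomascus_fluviatilis),Schizosaccharomyces_australis)))).
From Formica_borealis up to that node: 3 branches. From Otocyon_fluviatilis up to the same node: 3 branches. Total: 3 + 3 = 6.

6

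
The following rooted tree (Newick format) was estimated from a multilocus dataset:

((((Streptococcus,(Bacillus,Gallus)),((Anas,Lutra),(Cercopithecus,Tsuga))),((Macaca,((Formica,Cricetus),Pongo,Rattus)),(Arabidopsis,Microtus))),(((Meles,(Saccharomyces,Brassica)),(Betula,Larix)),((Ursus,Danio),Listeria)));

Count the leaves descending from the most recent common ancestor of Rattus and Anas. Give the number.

14

The MRCA of Rattus and Anas is the node subtending (((Streptococcus,(Bacillus,Gallus)),((Anas,Lutra),(Cercopithecus,Tsuga))),((Macaca,((Formica,Cricetus),Pongo,Rattus)),(Arabidopsis,Microtus))).
That clade contains 14 terminal taxa: Anas, Arabidopsis, Bacillus, Cercopithecus, Cricetus, Formica, Gallus, Lutra, Macaca, Microtus, Pongo, Rattus, Streptococcus, Tsuga.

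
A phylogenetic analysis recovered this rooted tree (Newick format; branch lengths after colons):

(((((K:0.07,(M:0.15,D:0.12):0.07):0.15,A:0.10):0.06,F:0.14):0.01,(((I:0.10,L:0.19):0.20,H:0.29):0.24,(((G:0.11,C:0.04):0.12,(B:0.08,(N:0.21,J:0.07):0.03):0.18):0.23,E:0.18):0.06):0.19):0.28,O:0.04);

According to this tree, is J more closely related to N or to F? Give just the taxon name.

N

The MRCA of J and N subtends (N,J) (2 taxa).
The MRCA of J and F subtends ((((K,(M,D)),A),F),(((I,L),H),(((G,C),(B,(N,J))),E))) (14 taxa).
The first is nested inside the second, so J shares a more recent common ancestor with N.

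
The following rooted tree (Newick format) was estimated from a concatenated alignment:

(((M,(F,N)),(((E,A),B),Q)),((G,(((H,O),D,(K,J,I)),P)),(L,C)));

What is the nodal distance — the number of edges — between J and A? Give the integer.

11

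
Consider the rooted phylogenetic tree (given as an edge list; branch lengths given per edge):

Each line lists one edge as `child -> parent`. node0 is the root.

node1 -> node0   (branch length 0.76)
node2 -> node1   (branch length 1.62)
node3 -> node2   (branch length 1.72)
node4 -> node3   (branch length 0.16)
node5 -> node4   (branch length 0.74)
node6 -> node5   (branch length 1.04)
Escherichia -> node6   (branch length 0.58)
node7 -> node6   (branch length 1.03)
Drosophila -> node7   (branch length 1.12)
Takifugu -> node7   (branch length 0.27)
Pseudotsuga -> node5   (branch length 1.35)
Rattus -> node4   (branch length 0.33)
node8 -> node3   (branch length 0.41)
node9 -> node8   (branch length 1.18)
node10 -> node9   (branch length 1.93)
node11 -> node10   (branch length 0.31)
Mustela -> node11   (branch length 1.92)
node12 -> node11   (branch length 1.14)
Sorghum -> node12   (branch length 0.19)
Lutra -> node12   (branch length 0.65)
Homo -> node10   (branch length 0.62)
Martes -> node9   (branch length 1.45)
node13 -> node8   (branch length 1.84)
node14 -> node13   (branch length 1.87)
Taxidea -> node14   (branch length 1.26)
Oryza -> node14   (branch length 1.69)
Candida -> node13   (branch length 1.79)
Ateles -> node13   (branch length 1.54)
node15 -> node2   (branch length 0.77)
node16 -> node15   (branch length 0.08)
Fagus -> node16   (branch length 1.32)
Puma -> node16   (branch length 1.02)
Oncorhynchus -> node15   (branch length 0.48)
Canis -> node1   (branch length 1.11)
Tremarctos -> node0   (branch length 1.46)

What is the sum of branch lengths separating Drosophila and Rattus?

The path runs Drosophila → … → MRCA → … → Rattus; the MRCA is the node subtending (((Escherichia,(Drosophila,Takifugu)),Pseudotsuga),Rattus).
Branch lengths along that path: 1.12 + 1.03 + 1.04 + 0.74 + 0.33 = 4.26.

4.26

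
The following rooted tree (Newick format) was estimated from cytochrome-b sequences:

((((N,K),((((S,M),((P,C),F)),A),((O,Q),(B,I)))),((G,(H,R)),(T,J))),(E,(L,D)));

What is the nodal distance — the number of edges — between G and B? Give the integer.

The MRCA of G and B is the node subtending (((N,K),((((S,M),((P,C),F)),A),((O,Q),(B,I)))),((G,(H,R)),(T,J))).
From G up to that node: 3 branches. From B up to the same node: 5 branches. Total: 3 + 5 = 8.

8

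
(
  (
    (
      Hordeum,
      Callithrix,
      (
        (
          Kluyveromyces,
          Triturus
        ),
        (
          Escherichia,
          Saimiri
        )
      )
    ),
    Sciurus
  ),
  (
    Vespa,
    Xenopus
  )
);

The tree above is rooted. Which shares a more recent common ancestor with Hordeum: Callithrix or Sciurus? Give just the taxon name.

Callithrix

The MRCA of Hordeum and Callithrix subtends (Hordeum,Callithrix,((Kluyveromyces,Triturus),(Escherichia,Saimiri))) (6 taxa).
The MRCA of Hordeum and Sciurus subtends ((Hordeum,Callithrix,((Kluyveromyces,Triturus),(Escherichia,Saimiri))),Sciurus) (7 taxa).
The first is nested inside the second, so Hordeum shares a more recent common ancestor with Callithrix.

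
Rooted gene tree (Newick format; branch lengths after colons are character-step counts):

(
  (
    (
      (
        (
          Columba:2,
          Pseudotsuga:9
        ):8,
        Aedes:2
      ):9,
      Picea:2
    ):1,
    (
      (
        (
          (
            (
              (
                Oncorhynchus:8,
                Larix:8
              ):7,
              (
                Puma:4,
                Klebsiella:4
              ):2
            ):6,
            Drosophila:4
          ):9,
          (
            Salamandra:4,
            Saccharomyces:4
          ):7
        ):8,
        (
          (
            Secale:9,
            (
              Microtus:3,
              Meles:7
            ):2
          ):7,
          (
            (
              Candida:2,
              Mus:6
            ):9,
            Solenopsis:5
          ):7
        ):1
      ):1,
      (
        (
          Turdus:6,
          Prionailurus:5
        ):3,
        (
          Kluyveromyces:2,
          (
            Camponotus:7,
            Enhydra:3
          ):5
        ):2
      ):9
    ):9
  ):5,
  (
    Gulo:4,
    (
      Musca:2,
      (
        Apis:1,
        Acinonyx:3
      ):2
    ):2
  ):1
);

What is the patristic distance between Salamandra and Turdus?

38

The path runs Salamandra → … → MRCA → … → Turdus; the MRCA is the node subtending ((((((Oncorhynchus,Larix),(Puma,Klebsiella)),Drosophila),(Salamandra,Saccharomyces)),((Secale,(Microtus,Meles)),((Candida,Mus),Solenopsis))),((Turdus,Prionailurus),(Kluyveromyces,(Camponotus,Enhydra)))).
Branch lengths along that path: 4 + 7 + 8 + 1 + 9 + 3 + 6 = 38.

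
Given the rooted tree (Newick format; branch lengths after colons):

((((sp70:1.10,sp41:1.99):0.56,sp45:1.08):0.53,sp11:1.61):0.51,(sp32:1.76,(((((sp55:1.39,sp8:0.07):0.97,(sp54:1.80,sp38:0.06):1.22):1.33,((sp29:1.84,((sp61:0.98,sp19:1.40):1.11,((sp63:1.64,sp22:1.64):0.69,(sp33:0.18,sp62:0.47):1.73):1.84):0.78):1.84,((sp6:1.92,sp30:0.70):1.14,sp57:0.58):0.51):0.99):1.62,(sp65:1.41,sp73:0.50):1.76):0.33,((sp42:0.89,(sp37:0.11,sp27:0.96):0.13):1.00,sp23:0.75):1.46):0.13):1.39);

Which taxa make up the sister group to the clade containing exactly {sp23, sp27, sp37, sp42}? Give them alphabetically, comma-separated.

sp19, sp22, sp29, sp30, sp33, sp38, sp54, sp55, sp57, sp6, sp61, sp62, sp63, sp65, sp73, sp8

The clade containing exactly {sp23, sp27, sp37, sp42} attaches to the tree at the node subtending (((((sp55,sp8),(sp54,sp38)),((sp29,((sp61,sp19),((sp63,sp22),(sp33,sp62)))),((sp6,sp30),sp57))),(sp65,sp73)),((sp42,(sp37,sp27)),sp23)).
The other lineage descending from that same node — the sister group — is ((((sp55,sp8),(sp54,sp38)),((sp29,((sp61,sp19),((sp63,sp22),(sp33,sp62)))),((sp6,sp30),sp57))),(sp65,sp73)); its 16 tips in alphabetical order are the answer.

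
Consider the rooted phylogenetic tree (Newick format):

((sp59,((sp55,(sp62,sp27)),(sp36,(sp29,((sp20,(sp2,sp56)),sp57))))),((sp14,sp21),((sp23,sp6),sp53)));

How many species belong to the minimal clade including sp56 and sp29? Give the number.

5

The MRCA of sp56 and sp29 is the node subtending (sp29,((sp20,(sp2,sp56)),sp57)).
That clade contains 5 terminal taxa: sp2, sp20, sp29, sp56, sp57.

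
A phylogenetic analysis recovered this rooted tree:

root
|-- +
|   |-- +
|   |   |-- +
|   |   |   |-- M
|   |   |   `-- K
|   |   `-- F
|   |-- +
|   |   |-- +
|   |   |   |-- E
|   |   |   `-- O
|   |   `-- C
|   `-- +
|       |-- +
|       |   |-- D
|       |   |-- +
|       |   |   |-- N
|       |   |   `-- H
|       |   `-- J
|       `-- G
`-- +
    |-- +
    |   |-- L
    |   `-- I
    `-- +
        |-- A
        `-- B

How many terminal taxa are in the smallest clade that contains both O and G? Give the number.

11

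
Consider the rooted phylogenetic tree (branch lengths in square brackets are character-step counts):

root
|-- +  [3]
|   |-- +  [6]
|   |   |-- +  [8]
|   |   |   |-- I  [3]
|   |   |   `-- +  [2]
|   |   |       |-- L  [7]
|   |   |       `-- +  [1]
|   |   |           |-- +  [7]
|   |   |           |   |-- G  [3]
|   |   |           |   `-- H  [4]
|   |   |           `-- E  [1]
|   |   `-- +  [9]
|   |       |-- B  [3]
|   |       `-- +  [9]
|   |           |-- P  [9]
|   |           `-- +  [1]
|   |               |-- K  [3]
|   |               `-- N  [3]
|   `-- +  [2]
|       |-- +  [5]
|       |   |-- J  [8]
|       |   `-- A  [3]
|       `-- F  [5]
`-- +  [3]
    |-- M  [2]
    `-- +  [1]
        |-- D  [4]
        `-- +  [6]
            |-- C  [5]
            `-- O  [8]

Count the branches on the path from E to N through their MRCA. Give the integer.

The MRCA of E and N is the node subtending ((I,(L,((G,H),E))),(B,(P,(K,N)))).
From E up to that node: 4 branches. From N up to the same node: 4 branches. Total: 4 + 4 = 8.

8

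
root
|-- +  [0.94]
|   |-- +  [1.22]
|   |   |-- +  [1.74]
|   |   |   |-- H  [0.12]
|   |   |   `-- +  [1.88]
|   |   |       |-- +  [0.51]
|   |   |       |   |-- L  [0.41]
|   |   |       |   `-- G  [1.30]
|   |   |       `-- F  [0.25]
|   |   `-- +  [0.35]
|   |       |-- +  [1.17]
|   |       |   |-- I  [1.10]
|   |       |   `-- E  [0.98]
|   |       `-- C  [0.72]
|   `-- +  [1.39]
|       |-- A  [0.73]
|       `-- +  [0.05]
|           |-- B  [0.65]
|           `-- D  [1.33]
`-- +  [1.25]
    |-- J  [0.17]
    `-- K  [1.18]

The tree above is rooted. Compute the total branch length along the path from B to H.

5.17

The path runs B → … → MRCA → … → H; the MRCA is the node subtending (((H,((L,G),F)),((I,E),C)),(A,(B,D))).
Branch lengths along that path: 0.65 + 0.05 + 1.39 + 1.22 + 1.74 + 0.12 = 5.17.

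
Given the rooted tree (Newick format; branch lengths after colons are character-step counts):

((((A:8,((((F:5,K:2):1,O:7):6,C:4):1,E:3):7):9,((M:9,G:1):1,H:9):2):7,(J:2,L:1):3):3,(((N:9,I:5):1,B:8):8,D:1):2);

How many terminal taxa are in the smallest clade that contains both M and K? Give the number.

9

The MRCA of M and K is the node subtending ((A,((((F,K),O),C),E)),((M,G),H)).
That clade contains 9 terminal taxa: A, C, E, F, G, H, K, M, O.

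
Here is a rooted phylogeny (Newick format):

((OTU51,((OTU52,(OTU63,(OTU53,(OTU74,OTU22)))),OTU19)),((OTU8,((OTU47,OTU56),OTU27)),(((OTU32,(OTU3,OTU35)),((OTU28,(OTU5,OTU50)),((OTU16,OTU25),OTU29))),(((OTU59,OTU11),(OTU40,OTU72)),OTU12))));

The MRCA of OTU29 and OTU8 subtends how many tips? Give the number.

18

The MRCA of OTU29 and OTU8 is the node subtending ((OTU8,((OTU47,OTU56),OTU27)),(((OTU32,(OTU3,OTU35)),((OTU28,(OTU5,OTU50)),((OTU16,OTU25),OTU29))),(((OTU59,OTU11),(OTU40,OTU72)),OTU12))).
That clade contains 18 terminal taxa: OTU11, OTU12, OTU16, OTU25, OTU27, OTU28, OTU29, OTU3, OTU32, OTU35, OTU40, OTU47, OTU5, OTU50, OTU56, OTU59, OTU72, OTU8.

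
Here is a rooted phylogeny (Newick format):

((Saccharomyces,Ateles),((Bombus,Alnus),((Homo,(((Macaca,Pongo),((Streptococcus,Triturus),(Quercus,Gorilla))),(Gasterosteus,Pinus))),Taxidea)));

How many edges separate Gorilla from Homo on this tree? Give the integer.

The MRCA of Gorilla and Homo is the node subtending (Homo,(((Macaca,Pongo),((Streptococcus,Triturus),(Quercus,Gorilla))),(Gasterosteus,Pinus))).
From Gorilla up to that node: 5 branches. From Homo up to the same node: 1 branch. Total: 5 + 1 = 6.

6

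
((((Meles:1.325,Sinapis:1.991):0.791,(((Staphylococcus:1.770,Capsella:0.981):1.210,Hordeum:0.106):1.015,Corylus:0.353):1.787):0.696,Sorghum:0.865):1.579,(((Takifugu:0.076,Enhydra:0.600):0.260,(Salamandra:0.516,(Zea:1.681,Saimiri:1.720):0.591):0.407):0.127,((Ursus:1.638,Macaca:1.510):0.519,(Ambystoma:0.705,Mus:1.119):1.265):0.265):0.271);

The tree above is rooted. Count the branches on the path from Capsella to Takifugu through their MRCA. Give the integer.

The MRCA of Capsella and Takifugu is the root of the tree.
From Capsella up to that node: 6 branches. From Takifugu up to the same node: 4 branches. Total: 6 + 4 = 10.

10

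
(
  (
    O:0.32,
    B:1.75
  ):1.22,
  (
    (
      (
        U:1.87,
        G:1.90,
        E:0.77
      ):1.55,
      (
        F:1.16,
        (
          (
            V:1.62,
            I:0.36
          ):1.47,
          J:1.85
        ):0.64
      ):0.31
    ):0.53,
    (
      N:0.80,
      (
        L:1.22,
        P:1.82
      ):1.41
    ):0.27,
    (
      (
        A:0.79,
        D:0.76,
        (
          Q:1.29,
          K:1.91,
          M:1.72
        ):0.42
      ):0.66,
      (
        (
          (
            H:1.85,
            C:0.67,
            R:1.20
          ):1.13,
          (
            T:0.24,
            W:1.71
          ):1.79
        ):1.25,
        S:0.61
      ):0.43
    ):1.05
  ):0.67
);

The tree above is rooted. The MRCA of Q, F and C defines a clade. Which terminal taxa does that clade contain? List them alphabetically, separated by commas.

Tracing Q: it sits inside (Q,K,M).
Tracing F: it sits inside (F,((V,I),J)).
Tracing C: it sits inside (H,C,R).
The smallest clade enclosing all 3 is (((U,G,E),(F,((V,I),J))),(N,(L,P)),((A,D,(Q,K,M)),(((H,C,R),(T,W)),S))); the answer is its 21 terminal taxa in alphabetical order.

A, C, D, E, F, G, H, I, J, K, L, M, N, P, Q, R, S, T, U, V, W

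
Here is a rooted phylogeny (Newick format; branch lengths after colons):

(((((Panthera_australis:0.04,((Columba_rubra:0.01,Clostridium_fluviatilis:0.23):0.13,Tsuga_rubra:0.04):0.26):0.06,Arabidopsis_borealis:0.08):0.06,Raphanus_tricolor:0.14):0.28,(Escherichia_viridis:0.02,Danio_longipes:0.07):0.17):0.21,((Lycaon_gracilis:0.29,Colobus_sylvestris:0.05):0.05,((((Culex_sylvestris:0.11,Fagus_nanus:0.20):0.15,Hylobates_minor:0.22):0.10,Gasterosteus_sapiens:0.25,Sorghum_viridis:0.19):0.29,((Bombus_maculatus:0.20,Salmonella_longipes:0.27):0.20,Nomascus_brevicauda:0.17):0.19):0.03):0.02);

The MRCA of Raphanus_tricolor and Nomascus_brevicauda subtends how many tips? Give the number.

18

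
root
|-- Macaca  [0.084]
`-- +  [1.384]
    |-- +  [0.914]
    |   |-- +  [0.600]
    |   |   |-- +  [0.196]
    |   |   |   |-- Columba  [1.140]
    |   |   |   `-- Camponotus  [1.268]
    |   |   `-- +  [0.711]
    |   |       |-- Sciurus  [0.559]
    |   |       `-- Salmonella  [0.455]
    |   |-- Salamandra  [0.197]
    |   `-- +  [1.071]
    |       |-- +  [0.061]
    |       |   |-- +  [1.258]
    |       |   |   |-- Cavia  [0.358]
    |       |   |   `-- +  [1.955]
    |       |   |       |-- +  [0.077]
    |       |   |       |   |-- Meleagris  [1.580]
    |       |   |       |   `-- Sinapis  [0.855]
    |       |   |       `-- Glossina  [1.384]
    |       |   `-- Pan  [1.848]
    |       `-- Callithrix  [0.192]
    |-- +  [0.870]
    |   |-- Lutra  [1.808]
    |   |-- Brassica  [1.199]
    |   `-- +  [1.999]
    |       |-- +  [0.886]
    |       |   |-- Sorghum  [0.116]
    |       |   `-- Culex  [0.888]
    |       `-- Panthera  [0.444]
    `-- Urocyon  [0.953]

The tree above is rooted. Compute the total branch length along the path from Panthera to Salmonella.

5.993

The path runs Panthera → … → MRCA → … → Salmonella; the MRCA is the node subtending ((((Columba,Camponotus),(Sciurus,Salmonella)),Salamandra,(((Cavia,((Meleagris,Sinapis),Glossina)),Pan),Callithrix)),(Lutra,Brassica,((Sorghum,Culex),Panthera)),Urocyon).
Branch lengths along that path: 0.444 + 1.999 + 0.870 + 0.914 + 0.600 + 0.711 + 0.455 = 5.993.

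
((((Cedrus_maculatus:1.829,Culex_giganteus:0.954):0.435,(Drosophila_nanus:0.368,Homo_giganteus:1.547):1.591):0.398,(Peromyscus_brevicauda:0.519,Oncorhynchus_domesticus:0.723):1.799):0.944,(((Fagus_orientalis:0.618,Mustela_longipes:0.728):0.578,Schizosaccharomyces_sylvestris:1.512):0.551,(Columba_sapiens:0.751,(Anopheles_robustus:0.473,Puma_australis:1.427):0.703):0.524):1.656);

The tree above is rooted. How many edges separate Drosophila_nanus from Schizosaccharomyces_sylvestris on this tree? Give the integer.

The MRCA of Drosophila_nanus and Schizosaccharomyces_sylvestris is the root of the tree.
From Drosophila_nanus up to that node: 4 branches. From Schizosaccharomyces_sylvestris up to the same node: 3 branches. Total: 4 + 3 = 7.

7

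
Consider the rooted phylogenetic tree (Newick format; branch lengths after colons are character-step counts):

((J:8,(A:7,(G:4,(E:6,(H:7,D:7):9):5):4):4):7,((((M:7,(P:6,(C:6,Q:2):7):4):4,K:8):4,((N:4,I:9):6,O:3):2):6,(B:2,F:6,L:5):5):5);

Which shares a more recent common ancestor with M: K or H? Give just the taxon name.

K

The MRCA of M and K subtends ((M,(P,(C,Q))),K) (5 taxa).
The MRCA of M and H is the root, subtending the entire tree (17 taxa).
The first is nested inside the second, so M shares a more recent common ancestor with K.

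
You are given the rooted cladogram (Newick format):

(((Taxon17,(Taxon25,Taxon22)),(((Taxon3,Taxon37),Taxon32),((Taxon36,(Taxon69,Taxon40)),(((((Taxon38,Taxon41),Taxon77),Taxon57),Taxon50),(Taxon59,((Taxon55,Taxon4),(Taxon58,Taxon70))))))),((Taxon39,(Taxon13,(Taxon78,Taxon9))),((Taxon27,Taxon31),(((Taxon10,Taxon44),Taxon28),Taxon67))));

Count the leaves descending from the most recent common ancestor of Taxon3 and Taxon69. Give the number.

16

The MRCA of Taxon3 and Taxon69 is the node subtending (((Taxon3,Taxon37),Taxon32),((Taxon36,(Taxon69,Taxon40)),(((((Taxon38,Taxon41),Taxon77),Taxon57),Taxon50),(Taxon59,((Taxon55,Taxon4),(Taxon58,Taxon70)))))).
That clade contains 16 terminal taxa: Taxon3, Taxon32, Taxon36, Taxon37, Taxon38, Taxon4, Taxon40, Taxon41, Taxon50, Taxon55, Taxon57, Taxon58, Taxon59, Taxon69, Taxon70, Taxon77.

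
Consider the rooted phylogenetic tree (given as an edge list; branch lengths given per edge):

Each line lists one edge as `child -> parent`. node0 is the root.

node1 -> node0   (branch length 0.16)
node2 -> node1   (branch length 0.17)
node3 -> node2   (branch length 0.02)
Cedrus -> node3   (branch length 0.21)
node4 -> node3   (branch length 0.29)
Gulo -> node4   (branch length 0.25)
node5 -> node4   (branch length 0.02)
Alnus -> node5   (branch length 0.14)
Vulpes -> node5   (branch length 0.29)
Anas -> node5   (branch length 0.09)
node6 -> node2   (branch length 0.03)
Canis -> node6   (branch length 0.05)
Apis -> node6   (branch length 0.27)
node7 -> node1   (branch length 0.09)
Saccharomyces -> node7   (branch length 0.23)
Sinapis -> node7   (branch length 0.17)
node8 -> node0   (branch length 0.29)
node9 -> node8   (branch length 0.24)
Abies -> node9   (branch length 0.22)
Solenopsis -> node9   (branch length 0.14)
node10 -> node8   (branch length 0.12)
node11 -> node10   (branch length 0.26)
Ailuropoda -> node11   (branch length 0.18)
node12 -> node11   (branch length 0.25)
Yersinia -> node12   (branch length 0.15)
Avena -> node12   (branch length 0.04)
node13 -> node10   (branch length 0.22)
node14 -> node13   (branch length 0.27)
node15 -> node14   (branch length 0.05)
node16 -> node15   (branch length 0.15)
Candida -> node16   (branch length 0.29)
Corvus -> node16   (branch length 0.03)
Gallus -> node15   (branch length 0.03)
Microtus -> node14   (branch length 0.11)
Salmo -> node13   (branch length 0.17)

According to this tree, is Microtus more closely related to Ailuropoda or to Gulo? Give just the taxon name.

The MRCA of Microtus and Ailuropoda subtends ((Ailuropoda,(Yersinia,Avena)),((((Candida,Corvus),Gallus),Microtus),Salmo)) (8 taxa).
The MRCA of Microtus and Gulo is the root, subtending the entire tree (19 taxa).
The first is nested inside the second, so Microtus shares a more recent common ancestor with Ailuropoda.

Ailuropoda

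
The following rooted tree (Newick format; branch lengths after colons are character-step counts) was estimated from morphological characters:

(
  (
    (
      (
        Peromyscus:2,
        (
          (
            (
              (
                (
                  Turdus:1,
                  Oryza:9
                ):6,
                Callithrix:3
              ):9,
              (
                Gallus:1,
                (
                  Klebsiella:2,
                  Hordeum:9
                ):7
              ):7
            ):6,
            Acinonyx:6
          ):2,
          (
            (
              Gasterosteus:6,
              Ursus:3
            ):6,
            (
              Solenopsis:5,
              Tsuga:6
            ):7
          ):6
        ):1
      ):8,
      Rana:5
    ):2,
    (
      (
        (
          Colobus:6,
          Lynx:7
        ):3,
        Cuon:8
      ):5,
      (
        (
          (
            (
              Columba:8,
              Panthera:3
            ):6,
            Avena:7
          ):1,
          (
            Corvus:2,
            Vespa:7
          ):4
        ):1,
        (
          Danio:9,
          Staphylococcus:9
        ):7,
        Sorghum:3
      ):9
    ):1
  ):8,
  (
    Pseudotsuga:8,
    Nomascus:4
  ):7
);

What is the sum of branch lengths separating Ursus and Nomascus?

The path runs Ursus → … → MRCA → … → Nomascus; the MRCA is the root of the tree.
Branch lengths along that path: 3 + 6 + 6 + 1 + 8 + 2 + 8 + 7 + 4 = 45.

45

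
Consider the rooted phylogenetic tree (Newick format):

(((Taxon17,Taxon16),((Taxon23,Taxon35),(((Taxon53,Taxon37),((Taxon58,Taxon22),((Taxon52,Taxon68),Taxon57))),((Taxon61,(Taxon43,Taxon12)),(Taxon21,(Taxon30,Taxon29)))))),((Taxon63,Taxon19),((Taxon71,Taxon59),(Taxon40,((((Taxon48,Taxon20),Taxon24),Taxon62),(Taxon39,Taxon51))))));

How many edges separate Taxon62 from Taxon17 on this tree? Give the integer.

9

The MRCA of Taxon62 and Taxon17 is the root of the tree.
From Taxon62 up to that node: 6 branches. From Taxon17 up to the same node: 3 branches. Total: 6 + 3 = 9.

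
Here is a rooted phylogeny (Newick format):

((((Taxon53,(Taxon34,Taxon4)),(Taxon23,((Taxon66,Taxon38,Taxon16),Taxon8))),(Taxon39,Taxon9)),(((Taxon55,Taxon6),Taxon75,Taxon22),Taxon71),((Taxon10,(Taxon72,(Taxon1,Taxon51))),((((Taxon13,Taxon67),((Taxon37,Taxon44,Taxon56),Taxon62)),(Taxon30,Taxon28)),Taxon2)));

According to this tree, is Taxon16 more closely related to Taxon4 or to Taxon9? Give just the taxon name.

The MRCA of Taxon16 and Taxon4 subtends ((Taxon53,(Taxon34,Taxon4)),(Taxon23,((Taxon66,Taxon38,Taxon16),Taxon8))) (8 taxa).
The MRCA of Taxon16 and Taxon9 subtends (((Taxon53,(Taxon34,Taxon4)),(Taxon23,((Taxon66,Taxon38,Taxon16),Taxon8))),(Taxon39,Taxon9)) (10 taxa).
The first is nested inside the second, so Taxon16 shares a more recent common ancestor with Taxon4.

Taxon4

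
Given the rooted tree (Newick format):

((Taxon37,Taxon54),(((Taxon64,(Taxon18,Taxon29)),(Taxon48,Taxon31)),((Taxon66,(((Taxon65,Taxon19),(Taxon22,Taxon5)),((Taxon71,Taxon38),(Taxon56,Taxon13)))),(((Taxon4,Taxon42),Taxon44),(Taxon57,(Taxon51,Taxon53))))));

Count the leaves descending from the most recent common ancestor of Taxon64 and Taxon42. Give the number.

The MRCA of Taxon64 and Taxon42 is the node subtending (((Taxon64,(Taxon18,Taxon29)),(Taxon48,Taxon31)),((Taxon66,(((Taxon65,Taxon19),(Taxon22,Taxon5)),((Taxon71,Taxon38),(Taxon56,Taxon13)))),(((Taxon4,Taxon42),Taxon44),(Taxon57,(Taxon51,Taxon53))))).
That clade contains 20 terminal taxa: Taxon13, Taxon18, Taxon19, Taxon22, Taxon29, Taxon31, Taxon38, Taxon4, Taxon42, Taxon44, Taxon48, Taxon5, Taxon51, Taxon53, Taxon56, Taxon57, Taxon64, Taxon65, Taxon66, Taxon71.

20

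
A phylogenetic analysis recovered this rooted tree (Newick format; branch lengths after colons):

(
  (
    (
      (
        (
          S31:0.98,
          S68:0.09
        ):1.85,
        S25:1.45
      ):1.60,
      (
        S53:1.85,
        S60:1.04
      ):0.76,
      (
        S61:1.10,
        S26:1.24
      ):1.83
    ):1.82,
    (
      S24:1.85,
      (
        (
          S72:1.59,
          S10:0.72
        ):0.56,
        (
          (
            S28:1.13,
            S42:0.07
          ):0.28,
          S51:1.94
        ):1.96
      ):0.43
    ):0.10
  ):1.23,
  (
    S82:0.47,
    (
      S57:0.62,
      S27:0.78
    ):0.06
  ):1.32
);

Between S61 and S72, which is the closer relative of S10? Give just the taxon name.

S72

The MRCA of S10 and S72 subtends (S72,S10) (2 taxa).
The MRCA of S10 and S61 subtends ((((S31,S68),S25),(S53,S60),(S61,S26)),(S24,((S72,S10),((S28,S42),S51)))) (13 taxa).
The first is nested inside the second, so S10 shares a more recent common ancestor with S72.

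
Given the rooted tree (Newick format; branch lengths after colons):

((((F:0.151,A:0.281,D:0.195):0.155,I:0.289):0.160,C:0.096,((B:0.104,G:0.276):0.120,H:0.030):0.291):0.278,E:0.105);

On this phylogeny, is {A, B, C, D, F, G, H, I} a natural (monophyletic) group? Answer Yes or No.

The most recent common ancestor of these taxa subtends (((F,A,D),I),C,((B,G),H)).
That clade has exactly 8 tips — every listed taxon and nothing else — so the group is monophyletic.

Yes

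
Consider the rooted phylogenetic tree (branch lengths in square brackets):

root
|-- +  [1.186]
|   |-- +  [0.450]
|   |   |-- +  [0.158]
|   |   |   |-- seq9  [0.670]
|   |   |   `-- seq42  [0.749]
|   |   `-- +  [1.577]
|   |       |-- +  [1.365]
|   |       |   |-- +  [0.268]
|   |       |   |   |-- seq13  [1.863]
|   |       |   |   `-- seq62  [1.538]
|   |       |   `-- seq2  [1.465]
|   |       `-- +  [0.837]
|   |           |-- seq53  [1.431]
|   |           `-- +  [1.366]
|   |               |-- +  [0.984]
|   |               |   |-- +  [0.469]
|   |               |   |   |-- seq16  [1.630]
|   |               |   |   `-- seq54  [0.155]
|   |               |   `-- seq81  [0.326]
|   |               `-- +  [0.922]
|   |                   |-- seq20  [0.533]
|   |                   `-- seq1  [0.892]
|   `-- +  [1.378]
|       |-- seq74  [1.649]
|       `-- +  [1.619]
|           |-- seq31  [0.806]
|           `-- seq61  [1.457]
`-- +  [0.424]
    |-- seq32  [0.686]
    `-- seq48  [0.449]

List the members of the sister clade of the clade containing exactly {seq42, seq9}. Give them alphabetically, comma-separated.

The clade containing exactly {seq42, seq9} attaches to the tree at the node subtending ((seq9,seq42),(((seq13,seq62),seq2),(seq53,(((seq16,seq54),seq81),(seq20,seq1))))).
The other lineage descending from that same node — the sister group — is (((seq13,seq62),seq2),(seq53,(((seq16,seq54),seq81),(seq20,seq1)))); its 9 tips in alphabetical order are the answer.

seq1, seq13, seq16, seq2, seq20, seq53, seq54, seq62, seq81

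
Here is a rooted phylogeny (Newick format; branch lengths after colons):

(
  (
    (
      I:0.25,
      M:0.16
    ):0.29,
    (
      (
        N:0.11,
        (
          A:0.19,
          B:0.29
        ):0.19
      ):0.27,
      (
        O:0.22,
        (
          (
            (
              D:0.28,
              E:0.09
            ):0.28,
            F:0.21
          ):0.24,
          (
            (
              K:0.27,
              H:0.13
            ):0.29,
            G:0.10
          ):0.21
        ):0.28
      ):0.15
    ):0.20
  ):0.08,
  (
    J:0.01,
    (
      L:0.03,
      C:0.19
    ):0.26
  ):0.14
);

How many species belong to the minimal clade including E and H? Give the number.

6

The MRCA of E and H is the node subtending (((D,E),F),((K,H),G)).
That clade contains 6 terminal taxa: D, E, F, G, H, K.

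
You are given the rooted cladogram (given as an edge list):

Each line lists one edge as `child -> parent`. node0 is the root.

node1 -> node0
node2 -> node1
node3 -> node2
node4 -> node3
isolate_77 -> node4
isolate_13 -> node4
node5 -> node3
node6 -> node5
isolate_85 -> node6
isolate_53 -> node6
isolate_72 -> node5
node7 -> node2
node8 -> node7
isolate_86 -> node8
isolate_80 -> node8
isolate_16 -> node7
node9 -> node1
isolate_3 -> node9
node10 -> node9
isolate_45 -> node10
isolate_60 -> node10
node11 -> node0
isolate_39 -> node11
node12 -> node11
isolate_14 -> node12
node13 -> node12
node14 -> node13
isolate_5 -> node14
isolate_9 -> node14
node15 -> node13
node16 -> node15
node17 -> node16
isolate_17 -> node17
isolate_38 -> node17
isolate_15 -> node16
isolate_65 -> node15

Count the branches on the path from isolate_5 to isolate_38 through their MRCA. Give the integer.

6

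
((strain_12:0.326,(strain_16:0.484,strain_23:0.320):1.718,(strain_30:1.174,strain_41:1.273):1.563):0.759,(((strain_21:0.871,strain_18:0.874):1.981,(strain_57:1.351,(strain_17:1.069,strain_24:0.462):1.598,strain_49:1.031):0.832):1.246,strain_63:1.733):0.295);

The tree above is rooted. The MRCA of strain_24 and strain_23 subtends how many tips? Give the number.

12

The MRCA of strain_24 and strain_23 is the root, so the clade is the entire tree.
That clade contains 12 terminal taxa: strain_12, strain_16, strain_17, strain_18, strain_21, strain_23, strain_24, strain_30, strain_41, strain_49, strain_57, strain_63.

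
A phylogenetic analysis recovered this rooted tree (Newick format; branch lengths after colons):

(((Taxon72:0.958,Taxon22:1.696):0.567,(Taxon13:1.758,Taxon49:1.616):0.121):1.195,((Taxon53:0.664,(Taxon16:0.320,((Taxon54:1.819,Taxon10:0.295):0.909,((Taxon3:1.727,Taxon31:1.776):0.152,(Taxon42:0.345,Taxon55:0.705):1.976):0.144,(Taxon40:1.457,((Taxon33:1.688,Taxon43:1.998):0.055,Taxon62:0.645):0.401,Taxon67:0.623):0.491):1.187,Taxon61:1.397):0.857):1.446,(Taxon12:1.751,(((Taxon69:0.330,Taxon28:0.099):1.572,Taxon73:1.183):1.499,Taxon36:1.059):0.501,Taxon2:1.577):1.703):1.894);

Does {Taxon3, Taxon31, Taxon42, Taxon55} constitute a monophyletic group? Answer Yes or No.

The most recent common ancestor of these taxa subtends ((Taxon3,Taxon31),(Taxon42,Taxon55)).
That clade has exactly 4 tips — every listed taxon and nothing else — so the group is monophyletic.

Yes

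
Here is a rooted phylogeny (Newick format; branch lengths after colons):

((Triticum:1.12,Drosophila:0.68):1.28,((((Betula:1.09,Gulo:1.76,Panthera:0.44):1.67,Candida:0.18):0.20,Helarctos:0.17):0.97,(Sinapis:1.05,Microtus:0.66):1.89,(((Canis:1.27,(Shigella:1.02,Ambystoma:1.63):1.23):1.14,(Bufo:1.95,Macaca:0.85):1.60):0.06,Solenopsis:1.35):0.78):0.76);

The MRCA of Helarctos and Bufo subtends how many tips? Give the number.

13

The MRCA of Helarctos and Bufo is the node subtending ((((Betula,Gulo,Panthera),Candida),Helarctos),(Sinapis,Microtus),(((Canis,(Shigella,Ambystoma)),(Bufo,Macaca)),Solenopsis)).
That clade contains 13 terminal taxa: Ambystoma, Betula, Bufo, Candida, Canis, Gulo, Helarctos, Macaca, Microtus, Panthera, Shigella, Sinapis, Solenopsis.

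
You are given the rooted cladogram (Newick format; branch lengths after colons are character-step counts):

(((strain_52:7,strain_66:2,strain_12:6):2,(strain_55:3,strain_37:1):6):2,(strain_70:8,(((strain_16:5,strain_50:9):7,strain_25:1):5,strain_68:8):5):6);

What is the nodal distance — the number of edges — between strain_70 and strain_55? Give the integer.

The MRCA of strain_70 and strain_55 is the root of the tree.
From strain_70 up to that node: 2 branches. From strain_55 up to the same node: 3 branches. Total: 2 + 3 = 5.

5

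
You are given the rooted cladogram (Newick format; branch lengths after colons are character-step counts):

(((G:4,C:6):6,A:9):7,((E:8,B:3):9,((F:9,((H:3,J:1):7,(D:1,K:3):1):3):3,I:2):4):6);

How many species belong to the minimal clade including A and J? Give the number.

The MRCA of A and J is the root, so the clade is the entire tree.
That clade contains 11 terminal taxa: A, B, C, D, E, F, G, H, I, J, K.

11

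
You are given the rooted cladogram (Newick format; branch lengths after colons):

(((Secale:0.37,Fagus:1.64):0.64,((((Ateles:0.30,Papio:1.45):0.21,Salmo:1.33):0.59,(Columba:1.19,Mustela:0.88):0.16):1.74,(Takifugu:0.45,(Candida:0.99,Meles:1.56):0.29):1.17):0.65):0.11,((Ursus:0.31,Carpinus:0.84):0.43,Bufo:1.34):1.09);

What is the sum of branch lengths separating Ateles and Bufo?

6.03

The path runs Ateles → … → MRCA → … → Bufo; the MRCA is the root of the tree.
Branch lengths along that path: 0.30 + 0.21 + 0.59 + 1.74 + 0.65 + 0.11 + 1.09 + 1.34 = 6.03.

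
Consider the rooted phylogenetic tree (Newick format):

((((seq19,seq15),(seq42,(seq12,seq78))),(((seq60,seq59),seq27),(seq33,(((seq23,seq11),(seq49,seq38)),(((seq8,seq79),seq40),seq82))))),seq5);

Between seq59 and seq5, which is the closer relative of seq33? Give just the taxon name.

The MRCA of seq33 and seq59 subtends (((seq60,seq59),seq27),(seq33,(((seq23,seq11),(seq49,seq38)),(((seq8,seq79),seq40),seq82)))) (12 taxa).
The MRCA of seq33 and seq5 is the root, subtending the entire tree (18 taxa).
The first is nested inside the second, so seq33 shares a more recent common ancestor with seq59.

seq59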